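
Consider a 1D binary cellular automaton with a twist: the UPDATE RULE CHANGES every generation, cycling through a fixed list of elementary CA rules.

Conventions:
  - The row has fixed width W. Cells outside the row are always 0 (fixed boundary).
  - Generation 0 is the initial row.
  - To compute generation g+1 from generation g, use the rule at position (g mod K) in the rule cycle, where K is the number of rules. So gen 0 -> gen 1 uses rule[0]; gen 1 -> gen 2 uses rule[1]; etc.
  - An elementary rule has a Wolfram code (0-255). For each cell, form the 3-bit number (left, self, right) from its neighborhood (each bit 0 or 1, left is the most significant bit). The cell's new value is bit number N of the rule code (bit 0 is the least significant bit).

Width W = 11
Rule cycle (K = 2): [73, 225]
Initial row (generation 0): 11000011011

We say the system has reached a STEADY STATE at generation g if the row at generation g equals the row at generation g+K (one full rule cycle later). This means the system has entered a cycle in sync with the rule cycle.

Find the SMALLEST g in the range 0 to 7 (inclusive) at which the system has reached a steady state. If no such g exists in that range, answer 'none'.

Gen 0: 11000011011
Gen 1 (rule 73): 11011011011
Gen 2 (rule 225): 01101101101
Gen 3 (rule 73): 01101101100
Gen 4 (rule 225): 00110110101
Gen 5 (rule 73): 10110110000
Gen 6 (rule 225): 01011010111
Gen 7 (rule 73): 00011000101
Gen 8 (rule 225): 11001010010
Gen 9 (rule 73): 11000000000

Answer: none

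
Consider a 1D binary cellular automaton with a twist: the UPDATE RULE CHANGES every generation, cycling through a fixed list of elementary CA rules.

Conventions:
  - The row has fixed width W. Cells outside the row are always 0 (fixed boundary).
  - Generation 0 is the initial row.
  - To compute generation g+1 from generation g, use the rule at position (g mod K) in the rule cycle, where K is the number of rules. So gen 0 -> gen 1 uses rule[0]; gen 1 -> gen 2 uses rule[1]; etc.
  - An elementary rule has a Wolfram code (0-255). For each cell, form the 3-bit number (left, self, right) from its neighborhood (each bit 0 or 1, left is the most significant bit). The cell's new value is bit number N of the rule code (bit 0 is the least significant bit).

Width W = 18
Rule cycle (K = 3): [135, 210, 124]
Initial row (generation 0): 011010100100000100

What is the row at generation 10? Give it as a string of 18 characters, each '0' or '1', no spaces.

Answer: 110110111110001100

Derivation:
Gen 0: 011010100100000100
Gen 1 (rule 135): 100010101101111101
Gen 2 (rule 210): 010100000100111100
Gen 3 (rule 124): 011110000110100110
Gen 4 (rule 135): 101100111000101000
Gen 5 (rule 210): 000111011101000100
Gen 6 (rule 124): 000101110111100110
Gen 7 (rule 135): 111100100011001000
Gen 8 (rule 210): 011111010101110100
Gen 9 (rule 124): 010001111111011110
Gen 10 (rule 135): 110110111110001100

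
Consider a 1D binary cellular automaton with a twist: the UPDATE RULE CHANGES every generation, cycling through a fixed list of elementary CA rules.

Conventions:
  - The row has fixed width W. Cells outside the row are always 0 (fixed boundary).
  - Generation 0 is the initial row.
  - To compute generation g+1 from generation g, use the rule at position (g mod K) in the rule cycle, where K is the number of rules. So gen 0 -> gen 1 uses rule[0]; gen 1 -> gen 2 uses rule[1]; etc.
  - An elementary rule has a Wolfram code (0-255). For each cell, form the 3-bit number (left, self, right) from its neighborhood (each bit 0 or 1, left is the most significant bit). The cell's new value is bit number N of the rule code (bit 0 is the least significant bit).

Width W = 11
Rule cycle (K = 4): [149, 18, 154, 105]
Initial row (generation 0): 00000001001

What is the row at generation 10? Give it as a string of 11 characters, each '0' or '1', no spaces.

Answer: 00110000000

Derivation:
Gen 0: 00000001001
Gen 1 (rule 149): 11111101101
Gen 2 (rule 18): 00000000000
Gen 3 (rule 154): 00000000000
Gen 4 (rule 105): 11111111111
Gen 5 (rule 149): 01111111110
Gen 6 (rule 18): 10000000001
Gen 7 (rule 154): 01000000010
Gen 8 (rule 105): 00011111000
Gen 9 (rule 149): 11001110111
Gen 10 (rule 18): 00110000000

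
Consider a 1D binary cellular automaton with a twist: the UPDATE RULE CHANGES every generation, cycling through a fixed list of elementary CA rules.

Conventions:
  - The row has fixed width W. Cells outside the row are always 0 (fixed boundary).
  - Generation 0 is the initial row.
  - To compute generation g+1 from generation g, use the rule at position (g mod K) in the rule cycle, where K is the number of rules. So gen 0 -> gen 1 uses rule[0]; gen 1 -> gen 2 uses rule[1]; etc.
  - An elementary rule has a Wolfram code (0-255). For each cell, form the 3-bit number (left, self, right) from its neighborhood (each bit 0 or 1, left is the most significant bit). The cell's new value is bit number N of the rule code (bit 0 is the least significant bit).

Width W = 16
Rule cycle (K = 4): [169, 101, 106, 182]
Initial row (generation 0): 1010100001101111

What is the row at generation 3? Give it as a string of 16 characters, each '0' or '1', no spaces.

Answer: 1101001100100100

Derivation:
Gen 0: 1010100001101111
Gen 1 (rule 169): 0101001101011110
Gen 2 (rule 101): 0111000111100010
Gen 3 (rule 106): 1101001100100100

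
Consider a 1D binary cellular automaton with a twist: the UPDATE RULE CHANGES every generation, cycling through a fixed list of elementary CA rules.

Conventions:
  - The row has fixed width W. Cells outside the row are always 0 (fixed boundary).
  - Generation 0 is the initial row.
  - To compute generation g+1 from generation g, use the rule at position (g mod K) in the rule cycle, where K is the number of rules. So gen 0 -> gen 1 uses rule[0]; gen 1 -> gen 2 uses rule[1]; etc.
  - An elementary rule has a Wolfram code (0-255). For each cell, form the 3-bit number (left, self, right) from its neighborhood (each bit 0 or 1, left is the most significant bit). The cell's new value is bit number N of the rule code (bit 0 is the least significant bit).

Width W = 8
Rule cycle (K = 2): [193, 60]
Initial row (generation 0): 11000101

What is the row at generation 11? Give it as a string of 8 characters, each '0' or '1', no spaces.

Gen 0: 11000101
Gen 1 (rule 193): 01010000
Gen 2 (rule 60): 01111000
Gen 3 (rule 193): 00111011
Gen 4 (rule 60): 00100110
Gen 5 (rule 193): 10000010
Gen 6 (rule 60): 11000011
Gen 7 (rule 193): 01011001
Gen 8 (rule 60): 01110101
Gen 9 (rule 193): 00110000
Gen 10 (rule 60): 00101000
Gen 11 (rule 193): 10000011

Answer: 10000011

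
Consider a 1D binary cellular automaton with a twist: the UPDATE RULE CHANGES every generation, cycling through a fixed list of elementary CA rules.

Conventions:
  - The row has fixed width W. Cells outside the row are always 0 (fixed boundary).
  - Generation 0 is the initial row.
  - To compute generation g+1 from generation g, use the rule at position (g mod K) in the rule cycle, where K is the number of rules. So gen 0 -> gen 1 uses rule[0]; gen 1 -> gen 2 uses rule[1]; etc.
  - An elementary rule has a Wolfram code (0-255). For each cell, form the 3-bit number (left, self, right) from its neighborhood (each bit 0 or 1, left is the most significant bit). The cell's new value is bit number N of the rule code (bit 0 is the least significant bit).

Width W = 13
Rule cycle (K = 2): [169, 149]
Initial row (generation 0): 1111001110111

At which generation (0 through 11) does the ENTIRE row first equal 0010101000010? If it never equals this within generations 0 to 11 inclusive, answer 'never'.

Gen 0: 1111001110111
Gen 1 (rule 169): 1110001101110
Gen 2 (rule 149): 0101100000101
Gen 3 (rule 169): 0011001110010
Gen 4 (rule 149): 1000100101011
Gen 5 (rule 169): 0010000010110
Gen 6 (rule 149): 1011111010001
Gen 7 (rule 169): 0111110100100
Gen 8 (rule 149): 0011100110111
Gen 9 (rule 169): 1011000101110
Gen 10 (rule 149): 1000110100101
Gen 11 (rule 169): 0010101000010

Answer: 11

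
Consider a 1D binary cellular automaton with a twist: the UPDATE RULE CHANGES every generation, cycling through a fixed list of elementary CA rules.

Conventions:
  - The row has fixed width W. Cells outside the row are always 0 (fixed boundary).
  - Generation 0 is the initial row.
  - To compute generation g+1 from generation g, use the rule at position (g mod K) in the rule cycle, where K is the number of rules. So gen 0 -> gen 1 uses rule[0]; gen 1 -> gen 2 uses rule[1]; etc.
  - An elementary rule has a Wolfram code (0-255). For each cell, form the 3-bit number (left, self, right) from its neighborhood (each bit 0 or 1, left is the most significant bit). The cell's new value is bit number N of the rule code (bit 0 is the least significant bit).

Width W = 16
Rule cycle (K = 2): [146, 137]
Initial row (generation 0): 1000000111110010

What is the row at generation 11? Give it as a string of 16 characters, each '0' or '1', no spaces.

Answer: 0000000000101010

Derivation:
Gen 0: 1000000111110010
Gen 1 (rule 146): 0100001011101101
Gen 2 (rule 137): 0001100011001000
Gen 3 (rule 146): 0010010100110100
Gen 4 (rule 137): 1000000000100001
Gen 5 (rule 146): 0100000001010010
Gen 6 (rule 137): 0001111100000000
Gen 7 (rule 146): 0010111010000000
Gen 8 (rule 137): 1000110000111111
Gen 9 (rule 146): 0101001001011110
Gen 10 (rule 137): 0000000000011100
Gen 11 (rule 146): 0000000000101010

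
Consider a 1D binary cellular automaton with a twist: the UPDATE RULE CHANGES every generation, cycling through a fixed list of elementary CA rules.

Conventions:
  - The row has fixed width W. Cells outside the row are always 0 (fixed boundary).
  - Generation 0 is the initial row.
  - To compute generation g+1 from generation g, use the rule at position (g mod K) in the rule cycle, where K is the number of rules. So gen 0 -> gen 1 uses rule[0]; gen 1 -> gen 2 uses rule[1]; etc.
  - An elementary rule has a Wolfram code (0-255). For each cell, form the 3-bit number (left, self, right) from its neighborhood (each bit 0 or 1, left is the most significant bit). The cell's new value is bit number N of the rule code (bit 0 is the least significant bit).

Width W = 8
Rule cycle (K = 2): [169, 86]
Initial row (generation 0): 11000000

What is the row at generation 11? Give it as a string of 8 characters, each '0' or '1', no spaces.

Gen 0: 11000000
Gen 1 (rule 169): 10011111
Gen 2 (rule 86): 11100001
Gen 3 (rule 169): 11001100
Gen 4 (rule 86): 01110110
Gen 5 (rule 169): 01101100
Gen 6 (rule 86): 10100110
Gen 7 (rule 169): 01000100
Gen 8 (rule 86): 11101110
Gen 9 (rule 169): 11011100
Gen 10 (rule 86): 01000110
Gen 11 (rule 169): 00010100

Answer: 00010100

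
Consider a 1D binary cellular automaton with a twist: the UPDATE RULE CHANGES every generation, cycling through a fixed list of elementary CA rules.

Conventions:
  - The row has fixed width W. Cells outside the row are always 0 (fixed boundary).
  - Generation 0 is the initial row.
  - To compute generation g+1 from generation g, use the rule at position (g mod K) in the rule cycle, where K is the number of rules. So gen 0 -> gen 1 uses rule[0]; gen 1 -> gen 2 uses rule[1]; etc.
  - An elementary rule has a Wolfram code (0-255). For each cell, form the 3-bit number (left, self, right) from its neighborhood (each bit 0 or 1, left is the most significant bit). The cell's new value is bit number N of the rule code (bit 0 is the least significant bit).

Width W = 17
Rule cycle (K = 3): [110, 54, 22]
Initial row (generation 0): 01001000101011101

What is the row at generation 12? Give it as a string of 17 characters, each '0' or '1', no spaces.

Answer: 00001101101101111

Derivation:
Gen 0: 01001000101011101
Gen 1 (rule 110): 11011001111110111
Gen 2 (rule 54): 00100110000001000
Gen 3 (rule 22): 01111001000011100
Gen 4 (rule 110): 11001011000110100
Gen 5 (rule 54): 00111100101001110
Gen 6 (rule 22): 01000011101110001
Gen 7 (rule 110): 11000110111010011
Gen 8 (rule 54): 00101001000111100
Gen 9 (rule 22): 01101111101000010
Gen 10 (rule 110): 11111000111000110
Gen 11 (rule 54): 00000101000101001
Gen 12 (rule 22): 00001101101101111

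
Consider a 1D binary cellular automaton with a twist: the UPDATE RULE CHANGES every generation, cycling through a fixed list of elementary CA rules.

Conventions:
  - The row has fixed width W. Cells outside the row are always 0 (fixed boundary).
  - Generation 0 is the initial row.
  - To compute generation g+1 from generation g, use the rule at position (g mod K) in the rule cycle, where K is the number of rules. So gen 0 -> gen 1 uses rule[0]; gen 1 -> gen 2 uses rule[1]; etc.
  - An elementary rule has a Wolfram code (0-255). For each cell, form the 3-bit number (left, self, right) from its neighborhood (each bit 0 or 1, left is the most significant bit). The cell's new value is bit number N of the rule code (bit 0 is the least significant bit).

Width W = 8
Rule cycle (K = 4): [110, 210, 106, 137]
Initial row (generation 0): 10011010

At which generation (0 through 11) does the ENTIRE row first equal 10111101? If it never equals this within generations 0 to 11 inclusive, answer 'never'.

Gen 0: 10011010
Gen 1 (rule 110): 10111110
Gen 2 (rule 210): 00011111
Gen 3 (rule 106): 00110001
Gen 4 (rule 137): 10100100
Gen 5 (rule 110): 11101100
Gen 6 (rule 210): 01100110
Gen 7 (rule 106): 11101110
Gen 8 (rule 137): 11001100
Gen 9 (rule 110): 11011100
Gen 10 (rule 210): 01001110
Gen 11 (rule 106): 10011010

Answer: never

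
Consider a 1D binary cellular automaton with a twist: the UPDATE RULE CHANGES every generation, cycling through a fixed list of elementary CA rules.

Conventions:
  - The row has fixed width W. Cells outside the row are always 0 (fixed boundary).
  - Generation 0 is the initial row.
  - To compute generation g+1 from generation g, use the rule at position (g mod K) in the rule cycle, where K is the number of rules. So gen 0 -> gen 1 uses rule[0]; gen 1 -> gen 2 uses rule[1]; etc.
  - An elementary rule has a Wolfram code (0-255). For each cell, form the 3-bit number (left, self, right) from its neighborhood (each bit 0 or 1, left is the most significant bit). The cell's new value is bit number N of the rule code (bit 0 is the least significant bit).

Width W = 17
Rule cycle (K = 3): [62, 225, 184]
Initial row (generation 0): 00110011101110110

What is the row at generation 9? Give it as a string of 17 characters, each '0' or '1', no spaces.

Answer: 00010001000111010

Derivation:
Gen 0: 00110011101110110
Gen 1 (rule 62): 01101110011001101
Gen 2 (rule 225): 00110110001000110
Gen 3 (rule 184): 00101101000100101
Gen 4 (rule 62): 01111011101111111
Gen 5 (rule 225): 00111101110111111
Gen 6 (rule 184): 00111011101111110
Gen 7 (rule 62): 01100110011000001
Gen 8 (rule 225): 00100010001011100
Gen 9 (rule 184): 00010001000111010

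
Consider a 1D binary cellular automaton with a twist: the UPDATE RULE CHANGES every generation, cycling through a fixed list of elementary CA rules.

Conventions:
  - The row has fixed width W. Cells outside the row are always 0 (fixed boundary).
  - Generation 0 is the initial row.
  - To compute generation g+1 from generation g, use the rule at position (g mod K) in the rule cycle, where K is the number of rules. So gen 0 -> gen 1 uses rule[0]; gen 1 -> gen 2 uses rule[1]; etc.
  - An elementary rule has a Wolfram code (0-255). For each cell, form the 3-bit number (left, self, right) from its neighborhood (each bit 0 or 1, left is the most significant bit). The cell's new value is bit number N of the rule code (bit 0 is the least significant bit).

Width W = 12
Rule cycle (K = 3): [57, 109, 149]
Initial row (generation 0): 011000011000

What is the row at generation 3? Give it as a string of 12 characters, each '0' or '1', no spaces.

Answer: 001000111001

Derivation:
Gen 0: 011000011000
Gen 1 (rule 57): 010111010111
Gen 2 (rule 109): 011101111101
Gen 3 (rule 149): 001000111001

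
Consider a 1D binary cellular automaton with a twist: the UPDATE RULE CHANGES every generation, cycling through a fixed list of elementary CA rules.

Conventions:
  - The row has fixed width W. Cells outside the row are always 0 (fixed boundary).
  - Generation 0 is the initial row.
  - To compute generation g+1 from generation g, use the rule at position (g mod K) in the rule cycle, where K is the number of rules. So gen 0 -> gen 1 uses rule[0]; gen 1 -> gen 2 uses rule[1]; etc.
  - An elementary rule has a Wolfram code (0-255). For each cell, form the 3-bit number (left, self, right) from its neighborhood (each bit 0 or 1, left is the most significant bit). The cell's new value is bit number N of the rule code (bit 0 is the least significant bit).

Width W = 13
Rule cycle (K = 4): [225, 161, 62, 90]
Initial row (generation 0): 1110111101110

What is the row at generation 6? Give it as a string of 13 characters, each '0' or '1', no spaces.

Gen 0: 1110111101110
Gen 1 (rule 225): 0111011110110
Gen 2 (rule 161): 0010101101000
Gen 3 (rule 62): 0111111011100
Gen 4 (rule 90): 1100001010110
Gen 5 (rule 225): 0101100101010
Gen 6 (rule 161): 0010000010100

Answer: 0010000010100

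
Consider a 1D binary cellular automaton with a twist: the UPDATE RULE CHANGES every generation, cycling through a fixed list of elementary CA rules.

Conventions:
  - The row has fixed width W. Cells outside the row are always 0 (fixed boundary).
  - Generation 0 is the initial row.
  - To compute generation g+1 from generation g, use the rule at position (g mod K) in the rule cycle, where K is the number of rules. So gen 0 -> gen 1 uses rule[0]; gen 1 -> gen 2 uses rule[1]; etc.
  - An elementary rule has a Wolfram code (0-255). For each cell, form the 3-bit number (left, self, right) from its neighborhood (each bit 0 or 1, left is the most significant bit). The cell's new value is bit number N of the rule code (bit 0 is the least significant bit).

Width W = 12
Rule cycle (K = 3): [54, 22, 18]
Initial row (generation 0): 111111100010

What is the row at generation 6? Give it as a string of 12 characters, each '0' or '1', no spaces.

Gen 0: 111111100010
Gen 1 (rule 54): 000000010111
Gen 2 (rule 22): 000000110000
Gen 3 (rule 18): 000001001000
Gen 4 (rule 54): 000011111100
Gen 5 (rule 22): 000100000010
Gen 6 (rule 18): 001010000101

Answer: 001010000101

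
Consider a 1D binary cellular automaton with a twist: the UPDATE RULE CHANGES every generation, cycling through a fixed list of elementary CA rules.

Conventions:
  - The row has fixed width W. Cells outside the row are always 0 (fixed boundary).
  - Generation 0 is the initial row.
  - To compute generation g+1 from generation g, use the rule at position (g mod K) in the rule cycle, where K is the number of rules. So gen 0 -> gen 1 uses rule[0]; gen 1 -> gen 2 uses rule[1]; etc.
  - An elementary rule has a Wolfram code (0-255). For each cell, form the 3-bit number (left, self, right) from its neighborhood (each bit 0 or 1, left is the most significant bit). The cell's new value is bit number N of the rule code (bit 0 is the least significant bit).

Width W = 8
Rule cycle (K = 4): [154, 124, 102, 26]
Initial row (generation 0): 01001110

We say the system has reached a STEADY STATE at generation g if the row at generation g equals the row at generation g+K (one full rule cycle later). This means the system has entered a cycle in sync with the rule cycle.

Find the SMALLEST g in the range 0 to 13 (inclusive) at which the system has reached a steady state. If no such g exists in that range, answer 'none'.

Answer: none

Derivation:
Gen 0: 01001110
Gen 1 (rule 154): 10111101
Gen 2 (rule 124): 11100111
Gen 3 (rule 102): 00101001
Gen 4 (rule 26): 01000110
Gen 5 (rule 154): 10101101
Gen 6 (rule 124): 11111111
Gen 7 (rule 102): 00000001
Gen 8 (rule 26): 00000010
Gen 9 (rule 154): 00000101
Gen 10 (rule 124): 00000111
Gen 11 (rule 102): 00001001
Gen 12 (rule 26): 00010110
Gen 13 (rule 154): 00100101
Gen 14 (rule 124): 00110111
Gen 15 (rule 102): 01011001
Gen 16 (rule 26): 10010110
Gen 17 (rule 154): 01100101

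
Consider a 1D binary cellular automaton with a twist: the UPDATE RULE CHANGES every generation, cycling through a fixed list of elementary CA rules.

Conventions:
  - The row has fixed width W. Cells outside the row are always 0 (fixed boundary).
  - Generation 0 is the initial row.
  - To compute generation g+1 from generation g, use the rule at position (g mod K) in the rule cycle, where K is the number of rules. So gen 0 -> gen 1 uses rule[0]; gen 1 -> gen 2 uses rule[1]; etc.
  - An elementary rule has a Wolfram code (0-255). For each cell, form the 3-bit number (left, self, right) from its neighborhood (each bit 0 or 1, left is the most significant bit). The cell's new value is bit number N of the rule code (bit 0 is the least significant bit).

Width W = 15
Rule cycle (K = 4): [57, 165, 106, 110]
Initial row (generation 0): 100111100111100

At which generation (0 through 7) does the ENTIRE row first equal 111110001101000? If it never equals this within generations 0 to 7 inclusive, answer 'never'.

Answer: never

Derivation:
Gen 0: 100111100111100
Gen 1 (rule 57): 010100010100011
Gen 2 (rule 165): 011101011101000
Gen 3 (rule 106): 110110110110000
Gen 4 (rule 110): 111111111110000
Gen 5 (rule 57): 100000000001111
Gen 6 (rule 165): 101111111100110
Gen 7 (rule 106): 011000000101110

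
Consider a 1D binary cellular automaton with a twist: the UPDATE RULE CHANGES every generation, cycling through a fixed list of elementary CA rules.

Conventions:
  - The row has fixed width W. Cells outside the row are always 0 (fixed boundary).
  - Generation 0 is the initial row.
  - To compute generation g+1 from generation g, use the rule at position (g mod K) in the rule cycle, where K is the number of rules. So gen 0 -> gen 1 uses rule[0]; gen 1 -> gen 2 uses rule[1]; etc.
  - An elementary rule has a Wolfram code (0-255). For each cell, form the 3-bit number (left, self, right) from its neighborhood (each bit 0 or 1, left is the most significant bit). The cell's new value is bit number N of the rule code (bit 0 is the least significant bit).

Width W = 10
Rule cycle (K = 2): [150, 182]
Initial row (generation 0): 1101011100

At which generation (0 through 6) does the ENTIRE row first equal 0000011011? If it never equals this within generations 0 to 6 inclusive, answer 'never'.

Gen 0: 1101011100
Gen 1 (rule 150): 0001001010
Gen 2 (rule 182): 0011111111
Gen 3 (rule 150): 0101111110
Gen 4 (rule 182): 1110111101
Gen 5 (rule 150): 0100011001
Gen 6 (rule 182): 1110100111

Answer: never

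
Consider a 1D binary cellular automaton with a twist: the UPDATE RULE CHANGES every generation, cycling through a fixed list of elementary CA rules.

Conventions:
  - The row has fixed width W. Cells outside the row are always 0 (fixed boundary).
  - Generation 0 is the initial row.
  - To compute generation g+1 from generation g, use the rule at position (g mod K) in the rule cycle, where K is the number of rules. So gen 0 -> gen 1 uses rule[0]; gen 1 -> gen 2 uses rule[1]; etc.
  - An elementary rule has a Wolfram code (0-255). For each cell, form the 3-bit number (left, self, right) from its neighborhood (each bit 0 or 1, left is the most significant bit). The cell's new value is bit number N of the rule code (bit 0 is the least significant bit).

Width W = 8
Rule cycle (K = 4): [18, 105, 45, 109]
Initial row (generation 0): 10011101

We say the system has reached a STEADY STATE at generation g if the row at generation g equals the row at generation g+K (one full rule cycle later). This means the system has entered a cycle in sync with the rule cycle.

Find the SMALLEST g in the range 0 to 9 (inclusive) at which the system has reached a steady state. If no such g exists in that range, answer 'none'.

Answer: 9

Derivation:
Gen 0: 10011101
Gen 1 (rule 18): 01100000
Gen 2 (rule 105): 01101111
Gen 3 (rule 45): 01011000
Gen 4 (rule 109): 01111011
Gen 5 (rule 18): 10000000
Gen 6 (rule 105): 00111111
Gen 7 (rule 45): 10100000
Gen 8 (rule 109): 11101111
Gen 9 (rule 18): 00000000
Gen 10 (rule 105): 11111111
Gen 11 (rule 45): 10000000
Gen 12 (rule 109): 10111111
Gen 13 (rule 18): 00000000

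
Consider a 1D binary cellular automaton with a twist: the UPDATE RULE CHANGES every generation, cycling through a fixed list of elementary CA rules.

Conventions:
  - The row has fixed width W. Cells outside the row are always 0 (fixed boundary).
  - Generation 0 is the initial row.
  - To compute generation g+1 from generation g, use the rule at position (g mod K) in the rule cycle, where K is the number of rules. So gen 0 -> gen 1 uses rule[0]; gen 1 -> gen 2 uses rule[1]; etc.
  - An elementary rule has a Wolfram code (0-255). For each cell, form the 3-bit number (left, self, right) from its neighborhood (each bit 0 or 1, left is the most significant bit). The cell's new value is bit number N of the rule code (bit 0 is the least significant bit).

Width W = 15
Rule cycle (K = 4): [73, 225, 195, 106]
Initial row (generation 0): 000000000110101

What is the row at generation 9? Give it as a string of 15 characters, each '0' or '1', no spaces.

Gen 0: 000000000110101
Gen 1 (rule 73): 111111110110000
Gen 2 (rule 225): 011111111010111
Gen 3 (rule 195): 101111111000011
Gen 4 (rule 106): 011000001000111
Gen 5 (rule 73): 011011100010101
Gen 6 (rule 225): 001101101001010
Gen 7 (rule 195): 110100100010000
Gen 8 (rule 106): 111001000100000
Gen 9 (rule 73): 101000010001111

Answer: 101000010001111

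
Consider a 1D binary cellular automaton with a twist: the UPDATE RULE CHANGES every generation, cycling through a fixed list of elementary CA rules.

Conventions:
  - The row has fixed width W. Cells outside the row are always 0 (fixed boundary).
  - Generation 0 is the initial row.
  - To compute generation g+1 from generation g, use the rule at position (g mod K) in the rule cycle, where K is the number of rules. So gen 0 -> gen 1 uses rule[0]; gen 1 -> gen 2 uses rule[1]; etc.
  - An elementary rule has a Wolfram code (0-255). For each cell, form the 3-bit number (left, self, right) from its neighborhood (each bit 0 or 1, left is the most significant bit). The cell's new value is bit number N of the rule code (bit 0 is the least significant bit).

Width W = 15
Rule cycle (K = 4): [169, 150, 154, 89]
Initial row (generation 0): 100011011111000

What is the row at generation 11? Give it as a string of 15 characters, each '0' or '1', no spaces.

Gen 0: 100011011111000
Gen 1 (rule 169): 001010111110011
Gen 2 (rule 150): 011010011101100
Gen 3 (rule 154): 110001111001010
Gen 4 (rule 89): 111101001100001
Gen 5 (rule 169): 111010001001100
Gen 6 (rule 150): 010011011110010
Gen 7 (rule 154): 101110011101101
Gen 8 (rule 89): 001011010101100
Gen 9 (rule 169): 100110101011001
Gen 10 (rule 150): 111000101000111
Gen 11 (rule 154): 110101000101110

Answer: 110101000101110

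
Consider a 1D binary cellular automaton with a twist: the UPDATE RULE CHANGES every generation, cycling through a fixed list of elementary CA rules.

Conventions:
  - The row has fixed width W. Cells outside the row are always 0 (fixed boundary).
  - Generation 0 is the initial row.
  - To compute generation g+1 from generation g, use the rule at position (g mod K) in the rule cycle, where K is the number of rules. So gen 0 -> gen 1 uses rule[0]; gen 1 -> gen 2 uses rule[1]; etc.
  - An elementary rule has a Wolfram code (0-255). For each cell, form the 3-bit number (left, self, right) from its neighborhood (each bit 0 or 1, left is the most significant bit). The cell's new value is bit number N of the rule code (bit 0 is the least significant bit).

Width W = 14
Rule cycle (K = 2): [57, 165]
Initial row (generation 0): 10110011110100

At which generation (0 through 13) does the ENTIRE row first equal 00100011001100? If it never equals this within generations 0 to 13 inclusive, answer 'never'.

Gen 0: 10110011110100
Gen 1 (rule 57): 01101010001011
Gen 2 (rule 165): 00011110101100
Gen 3 (rule 57): 11010001011011
Gen 4 (rule 165): 00110101100100
Gen 5 (rule 57): 10101011010011
Gen 6 (rule 165): 11111100110000
Gen 7 (rule 57): 10000010101111
Gen 8 (rule 165): 10111011110110
Gen 9 (rule 57): 01100110001101
Gen 10 (rule 165): 00000000100011
Gen 11 (rule 57): 11111110011010
Gen 12 (rule 165): 01111100000110
Gen 13 (rule 57): 01000011110101

Answer: never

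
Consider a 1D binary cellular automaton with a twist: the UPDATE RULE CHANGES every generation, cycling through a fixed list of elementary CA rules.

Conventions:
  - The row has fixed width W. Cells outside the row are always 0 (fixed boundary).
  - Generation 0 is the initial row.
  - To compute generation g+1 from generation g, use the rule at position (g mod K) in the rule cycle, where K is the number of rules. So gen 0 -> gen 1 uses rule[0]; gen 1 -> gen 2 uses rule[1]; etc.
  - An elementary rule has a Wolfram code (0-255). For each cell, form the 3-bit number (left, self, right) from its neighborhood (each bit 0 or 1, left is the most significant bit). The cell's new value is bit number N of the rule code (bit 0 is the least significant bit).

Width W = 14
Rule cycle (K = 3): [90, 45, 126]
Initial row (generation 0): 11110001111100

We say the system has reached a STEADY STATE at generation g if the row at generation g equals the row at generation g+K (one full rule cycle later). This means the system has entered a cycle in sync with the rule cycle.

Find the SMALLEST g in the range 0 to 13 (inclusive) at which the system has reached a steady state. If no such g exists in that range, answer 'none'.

Answer: 12

Derivation:
Gen 0: 11110001111100
Gen 1 (rule 90): 10011011000110
Gen 2 (rule 45): 10010110010100
Gen 3 (rule 126): 11111111111110
Gen 4 (rule 90): 10000000000011
Gen 5 (rule 45): 10111111111010
Gen 6 (rule 126): 11100000001111
Gen 7 (rule 90): 10110000011001
Gen 8 (rule 45): 11100111010001
Gen 9 (rule 126): 10111101111011
Gen 10 (rule 90): 00100101001011
Gen 11 (rule 45): 10100111001110
Gen 12 (rule 126): 11111101111011
Gen 13 (rule 90): 10000101001011
Gen 14 (rule 45): 10110111001110
Gen 15 (rule 126): 11111101111011
Gen 16 (rule 90): 10000101001011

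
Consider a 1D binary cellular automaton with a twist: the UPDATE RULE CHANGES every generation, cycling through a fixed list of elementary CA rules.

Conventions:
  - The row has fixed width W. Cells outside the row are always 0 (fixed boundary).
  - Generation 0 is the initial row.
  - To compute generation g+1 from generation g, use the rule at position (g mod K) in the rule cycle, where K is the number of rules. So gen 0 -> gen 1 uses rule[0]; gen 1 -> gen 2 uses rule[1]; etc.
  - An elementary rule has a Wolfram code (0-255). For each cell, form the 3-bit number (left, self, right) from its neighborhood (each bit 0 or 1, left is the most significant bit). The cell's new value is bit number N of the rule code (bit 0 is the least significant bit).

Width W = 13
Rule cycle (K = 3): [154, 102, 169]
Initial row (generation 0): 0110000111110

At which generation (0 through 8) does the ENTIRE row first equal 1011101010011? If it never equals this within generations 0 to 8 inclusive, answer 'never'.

Gen 0: 0110000111110
Gen 1 (rule 154): 1101001111101
Gen 2 (rule 102): 0111010000111
Gen 3 (rule 169): 0110100110110
Gen 4 (rule 154): 1100011100101
Gen 5 (rule 102): 0100100101111
Gen 6 (rule 169): 0000000011110
Gen 7 (rule 154): 0000000111101
Gen 8 (rule 102): 0000001000111

Answer: never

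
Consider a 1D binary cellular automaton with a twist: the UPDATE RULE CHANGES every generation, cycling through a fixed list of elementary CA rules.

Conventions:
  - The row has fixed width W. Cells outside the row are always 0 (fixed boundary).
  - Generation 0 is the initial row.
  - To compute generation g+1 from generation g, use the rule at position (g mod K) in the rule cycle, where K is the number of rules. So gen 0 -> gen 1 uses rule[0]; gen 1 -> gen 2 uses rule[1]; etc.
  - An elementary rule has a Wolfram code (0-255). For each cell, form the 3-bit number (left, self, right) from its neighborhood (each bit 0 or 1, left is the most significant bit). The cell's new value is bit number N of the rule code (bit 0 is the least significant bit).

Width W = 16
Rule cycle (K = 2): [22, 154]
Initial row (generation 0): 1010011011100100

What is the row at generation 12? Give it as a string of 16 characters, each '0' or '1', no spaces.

Answer: 1111100110101110

Derivation:
Gen 0: 1010011011100100
Gen 1 (rule 22): 1011100000011110
Gen 2 (rule 154): 0011010000111101
Gen 3 (rule 22): 0100011001000001
Gen 4 (rule 154): 1010110110100010
Gen 5 (rule 22): 1010000000110111
Gen 6 (rule 154): 0001000001100110
Gen 7 (rule 22): 0011100010011001
Gen 8 (rule 154): 0111010101110110
Gen 9 (rule 22): 1000010100000001
Gen 10 (rule 154): 0100100010000010
Gen 11 (rule 22): 1111110111000111
Gen 12 (rule 154): 1111100110101110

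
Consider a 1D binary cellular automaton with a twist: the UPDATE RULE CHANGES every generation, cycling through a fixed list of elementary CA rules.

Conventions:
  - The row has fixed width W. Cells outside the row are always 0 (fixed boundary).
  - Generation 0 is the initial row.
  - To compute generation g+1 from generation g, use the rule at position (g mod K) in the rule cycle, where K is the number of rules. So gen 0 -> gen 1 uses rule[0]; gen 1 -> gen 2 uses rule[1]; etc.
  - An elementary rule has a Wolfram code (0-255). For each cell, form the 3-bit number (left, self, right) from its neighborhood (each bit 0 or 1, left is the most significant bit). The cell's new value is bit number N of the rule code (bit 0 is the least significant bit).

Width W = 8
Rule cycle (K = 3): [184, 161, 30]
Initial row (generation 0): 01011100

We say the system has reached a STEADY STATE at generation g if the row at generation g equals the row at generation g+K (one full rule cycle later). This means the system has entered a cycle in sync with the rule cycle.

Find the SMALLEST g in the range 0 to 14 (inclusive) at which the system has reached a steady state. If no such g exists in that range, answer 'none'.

Answer: none

Derivation:
Gen 0: 01011100
Gen 1 (rule 184): 00111010
Gen 2 (rule 161): 10010100
Gen 3 (rule 30): 11110110
Gen 4 (rule 184): 11101101
Gen 5 (rule 161): 01010010
Gen 6 (rule 30): 11011111
Gen 7 (rule 184): 10111110
Gen 8 (rule 161): 01011100
Gen 9 (rule 30): 11010010
Gen 10 (rule 184): 10101001
Gen 11 (rule 161): 01010000
Gen 12 (rule 30): 11011000
Gen 13 (rule 184): 10110100
Gen 14 (rule 161): 01001001
Gen 15 (rule 30): 11111111
Gen 16 (rule 184): 11111110
Gen 17 (rule 161): 01111100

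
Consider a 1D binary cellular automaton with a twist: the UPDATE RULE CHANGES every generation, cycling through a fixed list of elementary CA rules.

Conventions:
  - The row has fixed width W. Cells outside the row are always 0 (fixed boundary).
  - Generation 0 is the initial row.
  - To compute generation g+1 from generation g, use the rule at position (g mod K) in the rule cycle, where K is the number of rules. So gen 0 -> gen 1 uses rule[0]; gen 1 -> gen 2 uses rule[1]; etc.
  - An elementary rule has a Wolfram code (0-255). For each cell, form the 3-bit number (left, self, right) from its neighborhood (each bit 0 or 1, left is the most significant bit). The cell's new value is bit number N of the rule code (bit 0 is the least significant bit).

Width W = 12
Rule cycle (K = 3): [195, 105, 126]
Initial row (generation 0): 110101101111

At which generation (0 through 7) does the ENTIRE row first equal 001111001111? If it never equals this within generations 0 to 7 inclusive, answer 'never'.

Answer: 3

Derivation:
Gen 0: 110101101111
Gen 1 (rule 195): 010000100111
Gen 2 (rule 105): 000110000101
Gen 3 (rule 126): 001111001111
Gen 4 (rule 195): 110111010111
Gen 5 (rule 105): 111101101101
Gen 6 (rule 126): 100111111111
Gen 7 (rule 195): 001011111111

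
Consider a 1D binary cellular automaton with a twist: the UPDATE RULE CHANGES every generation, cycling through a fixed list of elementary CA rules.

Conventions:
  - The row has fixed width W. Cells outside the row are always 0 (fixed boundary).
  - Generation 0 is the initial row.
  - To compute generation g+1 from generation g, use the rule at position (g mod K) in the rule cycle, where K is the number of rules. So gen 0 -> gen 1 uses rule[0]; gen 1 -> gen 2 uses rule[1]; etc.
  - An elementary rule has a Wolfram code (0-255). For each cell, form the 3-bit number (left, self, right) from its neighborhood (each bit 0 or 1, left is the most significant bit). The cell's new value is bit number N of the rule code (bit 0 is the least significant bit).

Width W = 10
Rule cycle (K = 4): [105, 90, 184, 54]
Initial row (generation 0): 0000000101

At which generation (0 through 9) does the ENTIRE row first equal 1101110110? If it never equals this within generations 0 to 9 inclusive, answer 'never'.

Gen 0: 0000000101
Gen 1 (rule 105): 1111110010
Gen 2 (rule 90): 1000011101
Gen 3 (rule 184): 0100011010
Gen 4 (rule 54): 1110100111
Gen 5 (rule 105): 1011000101
Gen 6 (rule 90): 0011101000
Gen 7 (rule 184): 0011010100
Gen 8 (rule 54): 0100111110
Gen 9 (rule 105): 0000100010

Answer: never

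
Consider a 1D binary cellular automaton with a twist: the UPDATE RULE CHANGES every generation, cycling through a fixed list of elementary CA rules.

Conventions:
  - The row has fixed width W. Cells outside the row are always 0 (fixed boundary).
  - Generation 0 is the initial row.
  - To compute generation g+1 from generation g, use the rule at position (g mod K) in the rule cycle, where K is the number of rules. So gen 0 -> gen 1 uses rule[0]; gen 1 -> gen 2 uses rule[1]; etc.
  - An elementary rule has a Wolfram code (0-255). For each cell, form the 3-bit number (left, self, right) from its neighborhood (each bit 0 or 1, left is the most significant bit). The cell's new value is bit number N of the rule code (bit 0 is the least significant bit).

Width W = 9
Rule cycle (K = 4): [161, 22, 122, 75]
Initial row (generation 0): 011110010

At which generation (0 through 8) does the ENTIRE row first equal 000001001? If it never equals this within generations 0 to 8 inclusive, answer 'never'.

Answer: never

Derivation:
Gen 0: 011110010
Gen 1 (rule 161): 001100000
Gen 2 (rule 22): 010010000
Gen 3 (rule 122): 101101000
Gen 4 (rule 75): 001100011
Gen 5 (rule 161): 100001000
Gen 6 (rule 22): 110011100
Gen 7 (rule 122): 111110110
Gen 8 (rule 75): 100010110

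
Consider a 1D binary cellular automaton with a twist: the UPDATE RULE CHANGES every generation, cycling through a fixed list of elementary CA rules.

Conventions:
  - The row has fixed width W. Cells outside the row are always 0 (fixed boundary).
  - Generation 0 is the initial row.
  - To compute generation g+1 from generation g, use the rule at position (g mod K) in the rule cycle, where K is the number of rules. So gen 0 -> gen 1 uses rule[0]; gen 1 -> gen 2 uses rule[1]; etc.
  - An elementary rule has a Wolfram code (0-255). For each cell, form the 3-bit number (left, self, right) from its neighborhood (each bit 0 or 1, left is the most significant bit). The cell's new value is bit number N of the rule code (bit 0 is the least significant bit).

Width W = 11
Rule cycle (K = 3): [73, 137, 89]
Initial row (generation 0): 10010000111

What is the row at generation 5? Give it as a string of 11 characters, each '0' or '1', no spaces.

Gen 0: 10010000111
Gen 1 (rule 73): 00000110101
Gen 2 (rule 137): 11110100000
Gen 3 (rule 89): 10010011111
Gen 4 (rule 73): 00000010001
Gen 5 (rule 137): 11111000100

Answer: 11111000100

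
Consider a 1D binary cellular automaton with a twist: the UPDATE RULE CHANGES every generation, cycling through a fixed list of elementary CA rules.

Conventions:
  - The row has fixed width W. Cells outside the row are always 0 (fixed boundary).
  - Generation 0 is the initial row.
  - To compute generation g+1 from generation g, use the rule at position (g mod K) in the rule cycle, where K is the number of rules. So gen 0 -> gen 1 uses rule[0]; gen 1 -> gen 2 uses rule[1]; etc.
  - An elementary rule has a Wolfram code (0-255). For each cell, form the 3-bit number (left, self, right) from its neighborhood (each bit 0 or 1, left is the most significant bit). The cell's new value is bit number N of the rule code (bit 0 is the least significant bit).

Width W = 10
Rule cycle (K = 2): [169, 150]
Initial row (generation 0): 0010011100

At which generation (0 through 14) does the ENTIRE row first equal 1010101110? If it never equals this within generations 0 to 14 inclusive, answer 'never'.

Answer: never

Derivation:
Gen 0: 0010011100
Gen 1 (rule 169): 1000011001
Gen 2 (rule 150): 1100100111
Gen 3 (rule 169): 1000000110
Gen 4 (rule 150): 1100001001
Gen 5 (rule 169): 1001100000
Gen 6 (rule 150): 1110010000
Gen 7 (rule 169): 1100000111
Gen 8 (rule 150): 0010001010
Gen 9 (rule 169): 1000100100
Gen 10 (rule 150): 1101111110
Gen 11 (rule 169): 1011111100
Gen 12 (rule 150): 1001111010
Gen 13 (rule 169): 0001110100
Gen 14 (rule 150): 0010100110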